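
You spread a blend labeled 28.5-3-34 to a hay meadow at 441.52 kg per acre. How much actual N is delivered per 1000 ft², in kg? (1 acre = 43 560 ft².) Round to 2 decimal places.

nitrogen per acre = 441.52 × 28.5% = 125.833 kg.
Convert to per 1000 ft²: 125.833 × 0.0229568 = 2.88873 kg.

2.89 kg N per thousand sq ft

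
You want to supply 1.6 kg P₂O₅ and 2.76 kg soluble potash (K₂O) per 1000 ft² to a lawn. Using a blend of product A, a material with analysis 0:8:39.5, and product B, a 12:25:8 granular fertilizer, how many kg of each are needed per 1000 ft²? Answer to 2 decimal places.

6.09 kg product A, 4.45 kg product B

Per-1000 ft² balance (a = product A, b = product B):
P₂O₅: 0.08·a + 0.25·b = 1.6
K₂O: 0.395·a + 0.08·b = 2.76
From row1: a = (1.6 − 0.25·b) / 0.08.
Into row2: 0.395·(1.6 − 0.25·b)/0.08 + 0.08·b = 2.76 → b = 4.45263, a = 6.08554.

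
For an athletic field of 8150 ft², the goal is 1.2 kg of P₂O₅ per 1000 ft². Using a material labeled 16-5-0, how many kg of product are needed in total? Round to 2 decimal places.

195.60 kg

Product per 1000 ft² = 1.2 / 5% = 24 kg.
Total product = 24 × 8150 / 1000 = 195.6 kg.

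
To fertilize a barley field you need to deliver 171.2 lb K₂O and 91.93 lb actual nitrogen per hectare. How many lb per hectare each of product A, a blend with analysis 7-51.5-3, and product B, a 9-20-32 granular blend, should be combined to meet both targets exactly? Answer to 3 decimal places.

711.147 lb product A, 468.330 lb product B

Let a = lb of product A, b = lb of product B (per hectare).
K₂O: 0.03·a + 0.32·b = 171.2
N: 0.07·a + 0.09·b = 91.93
From row1: a = (171.2 − 0.32·b) / 0.03.
Into row2: 0.07·(171.2 − 0.32·b)/0.03 + 0.09·b = 91.93 → b = 468.3299, a = 711.1472.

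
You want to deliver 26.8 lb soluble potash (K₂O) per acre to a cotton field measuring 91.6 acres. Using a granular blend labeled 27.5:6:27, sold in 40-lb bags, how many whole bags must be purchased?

Product per acre = 26.8 / 27% = 99.2593 lb.
Total product = 99.2593 × 91.6 = 9092.15 lb.
Bags = ⌈9092.15 / 40⌉ = 228.

228 bags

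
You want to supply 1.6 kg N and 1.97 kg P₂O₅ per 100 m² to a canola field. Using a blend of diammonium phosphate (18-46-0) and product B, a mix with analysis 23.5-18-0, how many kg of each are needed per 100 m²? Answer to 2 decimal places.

Let a = kg of diammonium phosphate, b = kg of product B (per 100 m²).
N: 0.18·a + 0.235·b = 1.6
P₂O₅: 0.46·a + 0.18·b = 1.97
Solving simultaneously: a = 2.3111, b = 5.03831.

2.31 kg diammonium phosphate, 5.04 kg product B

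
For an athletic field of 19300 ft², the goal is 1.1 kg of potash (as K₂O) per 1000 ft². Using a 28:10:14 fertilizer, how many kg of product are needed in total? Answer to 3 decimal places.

Product per 1000 ft² = 1.1 / 14% = 7.85714 kg.
Total product = 7.85714 × 19300 / 1000 = 151.6429 kg.

151.643 kg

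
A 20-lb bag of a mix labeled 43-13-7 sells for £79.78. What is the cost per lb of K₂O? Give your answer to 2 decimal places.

£56.99 per lb K₂O

K₂O in bag = 20 × 7% = 1.4 lb.
Cost per lb K₂O = £79.78 / 1.4 = £56.9857.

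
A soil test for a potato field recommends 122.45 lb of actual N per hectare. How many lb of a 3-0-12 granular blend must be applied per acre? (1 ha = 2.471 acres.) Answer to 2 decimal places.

1651.83 lb of product per acre

Product per hectare = 122.45 / 3% = 4081.67 lb.
Convert to per acre: 4081.67 × 0.404694 = 1651.828 lb.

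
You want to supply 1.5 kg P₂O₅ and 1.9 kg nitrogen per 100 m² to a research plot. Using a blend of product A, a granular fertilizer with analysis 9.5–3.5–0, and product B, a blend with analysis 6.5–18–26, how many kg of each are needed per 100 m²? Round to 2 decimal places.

16.49 kg product A, 5.13 kg product B

With a, b = kg per 100 m² of product A and product B:
P₂O₅: 0.035·a + 0.18·b = 1.5
N: 0.095·a + 0.065·b = 1.9
Eliminate b: (row1) − 0.18/0.065·(row2) → -0.228077·a = -3.76154, so a = 16.4924.
Then b = (1.9 − 0.095·16.4924) / 0.065 = 5.12648.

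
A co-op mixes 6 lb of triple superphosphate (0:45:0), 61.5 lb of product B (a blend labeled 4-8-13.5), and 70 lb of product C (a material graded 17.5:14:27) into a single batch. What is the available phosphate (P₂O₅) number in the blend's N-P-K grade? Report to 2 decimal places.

Total mass = 6 + 61.5 + 70 = 137.5 lb.
P₂O₅ mass = 45%×6 + 8%×61.5 + 14%×70 = 17.42 lb.
% P₂O₅ = 17.42 / 137.5 = 12.6691%.

12.67% P₂O₅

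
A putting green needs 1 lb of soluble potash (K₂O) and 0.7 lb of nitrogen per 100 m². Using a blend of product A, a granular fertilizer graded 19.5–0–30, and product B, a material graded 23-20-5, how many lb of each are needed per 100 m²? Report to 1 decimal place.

Let a = lb of product A, b = lb of product B (per 100 m²).
K₂O: 0.3·a + 0.05·b = 1
N: 0.195·a + 0.23·b = 0.7
Solving simultaneously: a = 3.29114, b = 0.253165.

3.3 lb product A, 0.3 lb product B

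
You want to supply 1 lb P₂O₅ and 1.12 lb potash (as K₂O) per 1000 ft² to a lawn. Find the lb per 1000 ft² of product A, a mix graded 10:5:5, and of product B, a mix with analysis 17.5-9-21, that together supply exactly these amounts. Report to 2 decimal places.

With a, b = lb per 1000 ft² of product A and product B:
P₂O₅: 0.05·a + 0.09·b = 1
K₂O: 0.05·a + 0.21·b = 1.12
Eliminate b: (row1) − 0.09/0.21·(row2) → 0.0285714·a = 0.52, so a = 18.2.
Then b = (1.12 − 0.05·18.2) / 0.21 = 1.

18.20 lb product A, 1.00 lb product B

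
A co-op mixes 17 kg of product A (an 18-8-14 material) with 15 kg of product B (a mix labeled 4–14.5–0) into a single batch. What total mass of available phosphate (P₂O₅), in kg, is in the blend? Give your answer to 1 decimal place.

3.5 kg P₂O₅

P₂O₅ mass = 8%×17 + 14.5%×15 = 3.535 kg.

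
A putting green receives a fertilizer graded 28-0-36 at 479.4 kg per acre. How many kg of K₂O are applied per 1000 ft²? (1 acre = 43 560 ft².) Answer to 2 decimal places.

3.96 kg K₂O per thousand sq ft

K₂O per acre = 479.4 × 36% = 172.584 kg.
Convert to per 1000 ft²: 172.584 × 0.0229568 = 3.96198 kg.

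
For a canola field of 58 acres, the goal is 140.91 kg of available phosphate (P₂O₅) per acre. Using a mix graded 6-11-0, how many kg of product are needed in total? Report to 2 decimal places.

Product per acre = 140.91 / 11% = 1281 kg.
Total product = 1281 × 58 = 74298 kg.

74298.00 kg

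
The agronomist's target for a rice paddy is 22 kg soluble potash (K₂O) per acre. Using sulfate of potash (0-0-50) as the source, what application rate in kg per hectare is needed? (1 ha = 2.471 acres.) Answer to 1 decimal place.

108.7 kg of product per hectare

Product per acre = 22 / 50% = 44 kg.
Convert to per hectare: 44 × 2.471 = 108.724 kg.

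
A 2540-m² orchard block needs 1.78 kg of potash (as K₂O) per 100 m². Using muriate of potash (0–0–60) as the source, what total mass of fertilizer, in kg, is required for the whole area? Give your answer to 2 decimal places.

Product per 100 m² = 1.78 / 60% = 2.96667 kg.
Total product = 2.96667 × 2540 / 100 = 75.3533 kg.

75.35 kg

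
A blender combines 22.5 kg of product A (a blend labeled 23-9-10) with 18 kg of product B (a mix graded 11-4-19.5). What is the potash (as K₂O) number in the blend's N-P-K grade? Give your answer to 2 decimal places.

Total mass = 22.5 + 18 = 40.5 kg.
K₂O mass = 10%×22.5 + 19.5%×18 = 5.76 kg.
% K₂O = 5.76 / 40.5 = 14.2222%.

14.22% K₂O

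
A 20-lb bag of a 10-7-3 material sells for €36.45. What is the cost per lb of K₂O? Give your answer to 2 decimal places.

K₂O in bag = 20 × 3% = 0.6 lb.
Cost per lb K₂O = €36.45 / 0.6 = €60.7500.

€60.75 per lb K₂O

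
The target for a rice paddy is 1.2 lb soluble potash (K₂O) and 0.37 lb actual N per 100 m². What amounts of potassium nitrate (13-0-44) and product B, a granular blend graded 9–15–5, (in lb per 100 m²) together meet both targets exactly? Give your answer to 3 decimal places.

2.704 lb potassium nitrate, 0.205 lb product B

Per-100 m² balance (a = potassium nitrate, b = product B):
K₂O: 0.44·a + 0.05·b = 1.2
N: 0.13·a + 0.09·b = 0.37
Solving simultaneously: a = 2.70393, b = 0.205438.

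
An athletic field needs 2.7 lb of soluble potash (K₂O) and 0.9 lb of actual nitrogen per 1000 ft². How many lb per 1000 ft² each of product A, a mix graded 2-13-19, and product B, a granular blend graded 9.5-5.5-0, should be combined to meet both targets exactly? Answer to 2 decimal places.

14.21 lb product A, 6.48 lb product B

Let a = lb of product A, b = lb of product B (per 1000 ft²).
K₂O: 0.19·a + 0·b = 2.7
N: 0.02·a + 0.095·b = 0.9
Eliminate a: (row1) − 0.19/0.02·(row2) → -0.9025·b = -5.85, so b = 6.48199.
Back-substitute: a = (2.7 − 0·6.48199) / 0.19 = 14.2105.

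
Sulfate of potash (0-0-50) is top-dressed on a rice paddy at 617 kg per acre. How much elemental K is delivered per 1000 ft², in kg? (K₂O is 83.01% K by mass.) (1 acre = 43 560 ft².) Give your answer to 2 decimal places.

5.88 kg K per thousand sq ft

K₂O per acre = 617 × 50% = 308.5 kg.
Elemental K = 308.5 × 0.8301 = 256.086 kg per acre.
Convert to per 1000 ft²: 256.086 × 0.0229568 = 5.87892 kg.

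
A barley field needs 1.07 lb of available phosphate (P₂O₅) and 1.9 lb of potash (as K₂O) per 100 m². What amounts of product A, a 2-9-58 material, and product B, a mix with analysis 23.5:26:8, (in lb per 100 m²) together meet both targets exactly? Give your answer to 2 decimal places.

Per-100 m² balance (a = product A, b = product B):
P₂O₅: 0.09·a + 0.26·b = 1.07
K₂O: 0.58·a + 0.08·b = 1.9
Eliminate b: (row1) − 0.26/0.08·(row2) → -1.795·a = -5.105, so a = 2.84401.
Then b = (1.9 − 0.58·2.84401) / 0.08 = 3.13092.

2.84 lb product A, 3.13 lb product B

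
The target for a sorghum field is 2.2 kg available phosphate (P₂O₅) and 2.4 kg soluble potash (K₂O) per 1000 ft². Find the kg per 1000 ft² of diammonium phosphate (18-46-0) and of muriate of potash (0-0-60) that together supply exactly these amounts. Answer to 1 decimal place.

Let a = kg of diammonium phosphate, b = kg of muriate of potash (per 1000 ft²).
P₂O₅: 0.46·a + 0·b = 2.2
K₂O: 0·a + 0.6·b = 2.4
Solving simultaneously: a = 4.78261, b = 4.

4.8 kg diammonium phosphate, 4.0 kg muriate of potash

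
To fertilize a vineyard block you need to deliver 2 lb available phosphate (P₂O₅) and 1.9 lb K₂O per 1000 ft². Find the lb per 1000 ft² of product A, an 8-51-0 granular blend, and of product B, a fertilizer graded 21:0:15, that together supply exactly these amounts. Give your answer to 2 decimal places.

3.92 lb product A, 12.67 lb product B

Per-1000 ft² balance (a = product A, b = product B):
P₂O₅: 0.51·a + 0·b = 2
K₂O: 0·a + 0.15·b = 1.9
Solving simultaneously: a = 3.92157, b = 12.6667.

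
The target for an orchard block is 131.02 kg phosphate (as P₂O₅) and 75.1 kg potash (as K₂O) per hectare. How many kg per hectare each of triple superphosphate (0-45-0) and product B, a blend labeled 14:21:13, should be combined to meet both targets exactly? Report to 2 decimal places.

With a, b = kg per hectare of triple superphosphate and product B:
P₂O₅: 0.45·a + 0.21·b = 131.02
K₂O: 0·a + 0.13·b = 75.1
Solving simultaneously: a = 21.5658, b = 577.692.

21.57 kg triple superphosphate, 577.69 kg product B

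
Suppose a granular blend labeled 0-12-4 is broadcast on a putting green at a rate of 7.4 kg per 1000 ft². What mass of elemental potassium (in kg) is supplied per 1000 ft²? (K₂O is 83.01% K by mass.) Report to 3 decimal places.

K₂O per 1000 ft² = 7.4 × 4% = 0.296 kg.
Elemental K = 0.296 × 0.8301 = 0.24571 kg per 1000 ft².

0.246 kg K per thousand sq ft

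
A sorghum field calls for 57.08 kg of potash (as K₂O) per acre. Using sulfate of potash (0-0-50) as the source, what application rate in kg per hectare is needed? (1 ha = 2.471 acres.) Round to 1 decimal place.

Product per acre = 57.08 / 50% = 114.16 kg.
Convert to per hectare: 114.16 × 2.471 = 282.089 kg.

282.1 kg of product per hectare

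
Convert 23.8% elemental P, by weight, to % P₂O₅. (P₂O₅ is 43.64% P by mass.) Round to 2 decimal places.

%P₂O₅ = 23.8 / 0.4364 = 54.5371%.

54.54% P₂O₅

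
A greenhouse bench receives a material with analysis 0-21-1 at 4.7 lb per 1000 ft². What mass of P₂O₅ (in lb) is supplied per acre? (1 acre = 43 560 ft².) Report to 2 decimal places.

P₂O₅ per 1000 ft² = 4.7 × 21% = 0.987 lb.
Convert to per acre: 0.987 × 43.56 = 42.9937 lb.

42.99 lb P₂O₅ per acre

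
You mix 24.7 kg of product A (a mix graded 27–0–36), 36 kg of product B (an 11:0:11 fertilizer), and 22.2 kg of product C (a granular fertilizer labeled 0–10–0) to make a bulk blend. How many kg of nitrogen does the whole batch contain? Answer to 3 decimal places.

10.629 kg N

N mass = 27%×24.7 + 11%×36 + 0%×22.2 = 10.629 kg.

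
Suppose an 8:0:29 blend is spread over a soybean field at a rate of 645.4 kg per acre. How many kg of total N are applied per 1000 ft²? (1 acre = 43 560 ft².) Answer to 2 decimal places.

nitrogen per acre = 645.4 × 8% = 51.632 kg.
Convert to per 1000 ft²: 51.632 × 0.0229568 = 1.18531 kg.

1.19 kg N per thousand sq ft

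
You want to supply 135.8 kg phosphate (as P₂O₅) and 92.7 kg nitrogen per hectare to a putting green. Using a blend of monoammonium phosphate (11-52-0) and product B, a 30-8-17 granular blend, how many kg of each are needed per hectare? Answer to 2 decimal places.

226.39 kg monoammonium phosphate, 225.99 kg product B

Let a = kg of monoammonium phosphate, b = kg of product B (per hectare).
P₂O₅: 0.52·a + 0.08·b = 135.8
N: 0.11·a + 0.3·b = 92.7
Solving simultaneously: a = 226.386, b = 225.992.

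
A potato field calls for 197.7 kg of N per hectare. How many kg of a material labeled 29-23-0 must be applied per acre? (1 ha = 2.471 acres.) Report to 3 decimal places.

275.890 kg of product per acre

Product per hectare = 197.7 / 29% = 681.724 kg.
Convert to per acre: 681.724 × 0.404694 = 275.88998 kg.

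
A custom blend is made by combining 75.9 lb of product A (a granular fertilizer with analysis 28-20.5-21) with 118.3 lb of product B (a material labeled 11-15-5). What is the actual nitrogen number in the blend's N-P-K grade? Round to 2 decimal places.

17.64% N

Total mass = 75.9 + 118.3 = 194.2 lb.
N mass = 28%×75.9 + 11%×118.3 = 34.265 lb.
% N = 34.265 / 194.2 = 17.6442%.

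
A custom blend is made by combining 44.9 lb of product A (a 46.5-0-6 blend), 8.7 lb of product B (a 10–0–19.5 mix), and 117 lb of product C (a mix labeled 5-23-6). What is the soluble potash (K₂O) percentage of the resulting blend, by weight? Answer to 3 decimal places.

6.688% K₂O

Total mass = 44.9 + 8.7 + 117 = 170.6 lb.
K₂O mass = 6%×44.9 + 19.5%×8.7 + 6%×117 = 11.4105 lb.
% K₂O = 11.4105 / 170.6 = 6.68845%.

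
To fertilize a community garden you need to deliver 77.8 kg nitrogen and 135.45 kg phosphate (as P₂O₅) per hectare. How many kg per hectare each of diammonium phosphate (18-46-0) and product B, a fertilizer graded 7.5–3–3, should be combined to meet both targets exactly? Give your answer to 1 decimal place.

Let a = kg of diammonium phosphate, b = kg of product B (per hectare).
N: 0.18·a + 0.075·b = 77.8
P₂O₅: 0.46·a + 0.03·b = 135.45
From row1: a = (77.8 − 0.075·b) / 0.18.
Into row2: 0.46·(77.8 − 0.075·b)/0.18 + 0.03·b = 135.45 → b = 391.993, a = 268.892.

268.9 kg diammonium phosphate, 392.0 kg product B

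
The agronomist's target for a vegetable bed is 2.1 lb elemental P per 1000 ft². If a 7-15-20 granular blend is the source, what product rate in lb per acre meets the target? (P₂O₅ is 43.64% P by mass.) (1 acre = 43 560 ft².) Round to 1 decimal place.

1397.4 lb of product per acre

As P₂O₅: 2.1 / 0.4364 = 4.8121 lb per 1000 ft².
Product per 1000 ft² = 4.8121 / 15% = 32.0807 lb.
Convert to per acre: 32.0807 × 43.56 = 1397.43 lb.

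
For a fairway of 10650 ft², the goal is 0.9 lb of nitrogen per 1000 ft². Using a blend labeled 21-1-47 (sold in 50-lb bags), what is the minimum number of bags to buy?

Product per 1000 ft² = 0.9 / 21% = 4.28571 lb.
Total product = 4.28571 × 10650 / 1000 = 45.6429 lb.
Bags = ⌈45.6429 / 50⌉ = 1.

1 bags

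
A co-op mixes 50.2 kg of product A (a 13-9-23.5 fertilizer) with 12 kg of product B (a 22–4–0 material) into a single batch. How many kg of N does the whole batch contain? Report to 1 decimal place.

N mass = 13%×50.2 + 22%×12 = 9.166 kg.

9.2 kg N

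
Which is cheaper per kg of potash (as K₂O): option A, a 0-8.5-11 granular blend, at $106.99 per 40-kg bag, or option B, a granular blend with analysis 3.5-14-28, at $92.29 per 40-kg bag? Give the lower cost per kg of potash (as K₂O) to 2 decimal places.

option A: K₂O per bag = 40 × 11% = 4.4 kg; cost = 106.99 / 4.4 = $24.3159/kg K₂O.
option B: K₂O per bag = 40 × 28% = 11.2 kg; cost = 92.29 / 11.2 = $8.2402/kg K₂O.
option B is cheaper.

$8.24 per kg K₂O (option B)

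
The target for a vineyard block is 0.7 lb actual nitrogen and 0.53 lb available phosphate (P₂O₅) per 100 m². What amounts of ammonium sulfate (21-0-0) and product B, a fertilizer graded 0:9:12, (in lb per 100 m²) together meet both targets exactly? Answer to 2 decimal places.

With a, b = lb per 100 m² of ammonium sulfate and product B:
N: 0.21·a + 0·b = 0.7
P₂O₅: 0·a + 0.09·b = 0.53
Solving simultaneously: a = 3.33333, b = 5.88889.

3.33 lb ammonium sulfate, 5.89 lb product B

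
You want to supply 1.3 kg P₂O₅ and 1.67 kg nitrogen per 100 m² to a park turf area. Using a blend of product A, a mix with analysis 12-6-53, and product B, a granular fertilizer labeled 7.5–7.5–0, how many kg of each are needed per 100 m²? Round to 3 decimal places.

Let a = kg of product A, b = kg of product B (per 100 m²).
P₂O₅: 0.06·a + 0.075·b = 1.3
N: 0.12·a + 0.075·b = 1.67
Solving simultaneously: a = 6.16667, b = 12.4.

6.167 kg product A, 12.400 kg product B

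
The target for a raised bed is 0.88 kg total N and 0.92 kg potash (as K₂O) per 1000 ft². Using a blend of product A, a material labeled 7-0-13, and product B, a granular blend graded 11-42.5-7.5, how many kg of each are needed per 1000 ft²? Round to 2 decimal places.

3.89 kg product A, 5.52 kg product B

Per-1000 ft² balance (a = product A, b = product B):
N: 0.07·a + 0.11·b = 0.88
K₂O: 0.13·a + 0.075·b = 0.92
Eliminate b: (row1) − 0.11/0.075·(row2) → -0.120667·a = -0.469333, so a = 3.8895.
Then b = (0.92 − 0.13·3.8895) / 0.075 = 5.52486.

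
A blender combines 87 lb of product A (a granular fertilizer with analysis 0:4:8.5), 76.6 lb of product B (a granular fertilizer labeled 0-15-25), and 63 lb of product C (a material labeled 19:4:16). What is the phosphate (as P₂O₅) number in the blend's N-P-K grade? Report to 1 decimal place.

7.7% P₂O₅

Total mass = 87 + 76.6 + 63 = 226.6 lb.
P₂O₅ mass = 4%×87 + 15%×76.6 + 4%×63 = 17.49 lb.
% P₂O₅ = 17.49 / 226.6 = 7.71845%.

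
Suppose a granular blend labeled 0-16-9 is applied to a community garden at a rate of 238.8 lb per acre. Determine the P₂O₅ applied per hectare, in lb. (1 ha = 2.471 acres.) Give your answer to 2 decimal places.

94.41 lb P₂O₅ per hectare

P₂O₅ per acre = 238.8 × 16% = 38.208 lb.
Convert to per hectare: 38.208 × 2.471 = 94.412 lb.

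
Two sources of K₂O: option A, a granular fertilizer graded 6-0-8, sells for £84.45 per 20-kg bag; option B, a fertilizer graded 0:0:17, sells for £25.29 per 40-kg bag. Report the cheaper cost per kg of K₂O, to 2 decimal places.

£3.72 per kg K₂O (option B)

option A: K₂O per bag = 20 × 8% = 1.6 kg; cost = 84.45 / 1.6 = £52.7812/kg K₂O.
option B: K₂O per bag = 40 × 17% = 6.8 kg; cost = 25.29 / 6.8 = £3.7191/kg K₂O.
option B is cheaper.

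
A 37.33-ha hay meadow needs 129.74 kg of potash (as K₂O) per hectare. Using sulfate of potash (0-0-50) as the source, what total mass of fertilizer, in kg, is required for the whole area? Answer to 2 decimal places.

Product per hectare = 129.74 / 50% = 259.48 kg.
Total product = 259.48 × 37.33 = 9686.388 kg.

9686.39 kg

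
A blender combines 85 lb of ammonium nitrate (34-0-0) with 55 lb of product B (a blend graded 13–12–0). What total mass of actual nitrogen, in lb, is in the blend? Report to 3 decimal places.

N mass = 34%×85 + 13%×55 = 36.05 lb.

36.050 lb N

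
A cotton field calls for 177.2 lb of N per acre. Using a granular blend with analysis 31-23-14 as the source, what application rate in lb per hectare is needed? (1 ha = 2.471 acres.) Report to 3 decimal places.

Product per acre = 177.2 / 31% = 571.613 lb.
Convert to per hectare: 571.613 × 2.471 = 1412.45548 lb.

1412.455 lb of product per hectare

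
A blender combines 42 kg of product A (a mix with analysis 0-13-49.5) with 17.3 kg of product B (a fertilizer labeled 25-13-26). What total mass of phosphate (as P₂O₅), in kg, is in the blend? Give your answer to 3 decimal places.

P₂O₅ mass = 13%×42 + 13%×17.3 = 7.709 kg.

7.709 kg P₂O₅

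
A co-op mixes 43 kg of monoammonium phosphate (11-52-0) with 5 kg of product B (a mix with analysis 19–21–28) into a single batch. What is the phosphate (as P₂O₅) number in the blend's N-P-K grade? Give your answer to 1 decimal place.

Total mass = 43 + 5 = 48 kg.
P₂O₅ mass = 52%×43 + 21%×5 = 23.41 kg.
% P₂O₅ = 23.41 / 48 = 48.7708%.

48.8% P₂O₅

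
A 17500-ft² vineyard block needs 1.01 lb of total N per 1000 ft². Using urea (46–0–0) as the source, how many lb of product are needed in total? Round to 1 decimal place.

38.4 lb

Product per 1000 ft² = 1.01 / 46% = 2.19565 lb.
Total product = 2.19565 × 17500 / 1000 = 38.4239 lb.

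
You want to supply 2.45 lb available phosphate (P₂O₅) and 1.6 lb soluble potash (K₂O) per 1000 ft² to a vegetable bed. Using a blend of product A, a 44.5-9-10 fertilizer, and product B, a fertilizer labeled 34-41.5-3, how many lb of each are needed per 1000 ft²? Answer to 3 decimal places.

15.219 lb product A, 2.603 lb product B

With a, b = lb per 1000 ft² of product A and product B:
P₂O₅: 0.09·a + 0.415·b = 2.45
K₂O: 0.1·a + 0.03·b = 1.6
Eliminate b: (row1) − 0.415/0.03·(row2) → -1.29333·a = -19.6833, so a = 15.2191.
Then b = (1.6 − 0.1·15.2191) / 0.03 = 2.60309.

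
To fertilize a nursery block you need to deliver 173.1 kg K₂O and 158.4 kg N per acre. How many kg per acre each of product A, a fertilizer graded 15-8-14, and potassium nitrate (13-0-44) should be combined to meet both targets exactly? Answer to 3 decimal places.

With a, b = kg per acre of product A and potassium nitrate:
K₂O: 0.14·a + 0.44·b = 173.1
N: 0.15·a + 0.13·b = 158.4
Eliminate a: (row1) − 0.14/0.15·(row2) → 0.318667·b = 25.26, so b = 79.2678.
Back-substitute: a = (173.1 − 0.44·79.2678) / 0.14 = 987.3013.

987.301 kg product A, 79.268 kg potassium nitrate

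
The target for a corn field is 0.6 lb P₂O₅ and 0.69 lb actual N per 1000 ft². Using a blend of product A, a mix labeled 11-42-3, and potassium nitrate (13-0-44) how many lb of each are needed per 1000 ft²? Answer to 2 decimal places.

Per-1000 ft² balance (a = product A, b = potassium nitrate):
P₂O₅: 0.42·a + 0·b = 0.6
N: 0.11·a + 0.13·b = 0.69
Eliminate b: (row1) − 0/0.13·(row2) → 0.42·a = 0.6, so a = 1.42857.
Then b = (0.69 − 0.11·1.42857) / 0.13 = 4.0989.

1.43 lb product A, 4.10 lb potassium nitrate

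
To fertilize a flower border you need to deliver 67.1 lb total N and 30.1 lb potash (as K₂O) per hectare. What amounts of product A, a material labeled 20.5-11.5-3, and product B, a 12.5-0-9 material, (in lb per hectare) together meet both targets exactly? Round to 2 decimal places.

Let a = lb of product A, b = lb of product B (per hectare).
N: 0.205·a + 0.125·b = 67.1
K₂O: 0.03·a + 0.09·b = 30.1
Eliminate b: (row1) − 0.125/0.09·(row2) → 0.163333·a = 25.2944, so a = 154.864.
Then b = (30.1 − 0.03·154.864) / 0.09 = 282.823.

154.86 lb product A, 282.82 lb product B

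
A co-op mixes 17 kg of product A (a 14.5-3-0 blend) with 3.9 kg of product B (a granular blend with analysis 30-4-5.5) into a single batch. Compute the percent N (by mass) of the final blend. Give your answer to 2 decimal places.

17.39% N

Total mass = 17 + 3.9 = 20.9 kg.
N mass = 14.5%×17 + 30%×3.9 = 3.635 kg.
% N = 3.635 / 20.9 = 17.3923%.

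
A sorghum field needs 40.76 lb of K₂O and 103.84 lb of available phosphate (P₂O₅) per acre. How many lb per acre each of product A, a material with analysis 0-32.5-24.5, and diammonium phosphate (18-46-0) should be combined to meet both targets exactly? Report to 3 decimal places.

166.367 lb product A, 108.197 lb diammonium phosphate

Let a = lb of product A, b = lb of diammonium phosphate (per acre).
K₂O: 0.245·a + 0·b = 40.76
P₂O₅: 0.325·a + 0.46·b = 103.84
From row1: a = (40.76 − 0·b) / 0.245.
Into row2: 0.325·(40.76 − 0·b)/0.245 + 0.46·b = 103.84 → b = 108.19698, a = 166.3673.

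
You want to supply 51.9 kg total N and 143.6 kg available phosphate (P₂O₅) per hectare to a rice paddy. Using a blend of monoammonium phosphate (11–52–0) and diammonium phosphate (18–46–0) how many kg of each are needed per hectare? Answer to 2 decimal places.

Per-hectare balance (a = monoammonium phosphate, b = diammonium phosphate):
N: 0.11·a + 0.18·b = 51.9
P₂O₅: 0.52·a + 0.46·b = 143.6
Eliminate b: (row1) − 0.18/0.46·(row2) → -0.0934783·a = -4.2913, so a = 45.907.
Then b = (143.6 − 0.52·45.907) / 0.46 = 260.279.

45.91 kg monoammonium phosphate, 260.28 kg diammonium phosphate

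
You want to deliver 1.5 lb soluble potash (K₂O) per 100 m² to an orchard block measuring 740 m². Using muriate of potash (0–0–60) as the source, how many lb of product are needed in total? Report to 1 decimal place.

18.5 lb

Product per 100 m² = 1.5 / 60% = 2.5 lb.
Total product = 2.5 × 740 / 100 = 18.5 lb.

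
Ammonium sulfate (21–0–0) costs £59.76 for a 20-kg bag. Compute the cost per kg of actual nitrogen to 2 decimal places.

N in bag = 20 × 21% = 4.2 kg.
Cost per kg N = £59.76 / 4.2 = £14.2286.

£14.23 per kg N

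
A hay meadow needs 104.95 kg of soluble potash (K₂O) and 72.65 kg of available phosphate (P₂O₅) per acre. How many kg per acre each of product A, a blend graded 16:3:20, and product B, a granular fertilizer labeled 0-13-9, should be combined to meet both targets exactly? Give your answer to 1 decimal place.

304.9 kg product A, 488.5 kg product B

Let a = kg of product A, b = kg of product B (per acre).
K₂O: 0.2·a + 0.09·b = 104.95
P₂O₅: 0.03·a + 0.13·b = 72.65
From row1: a = (104.95 − 0.09·b) / 0.2.
Into row2: 0.03·(104.95 − 0.09·b)/0.2 + 0.13·b = 72.65 → b = 488.476, a = 304.936.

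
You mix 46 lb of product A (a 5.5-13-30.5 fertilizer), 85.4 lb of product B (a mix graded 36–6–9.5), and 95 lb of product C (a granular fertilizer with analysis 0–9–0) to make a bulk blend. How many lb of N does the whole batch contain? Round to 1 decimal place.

N mass = 5.5%×46 + 36%×85.4 + 0%×95 = 33.274 lb.

33.3 lb N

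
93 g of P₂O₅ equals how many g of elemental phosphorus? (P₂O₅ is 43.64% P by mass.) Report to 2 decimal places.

P = 93 × 0.4364 = 40.5852 g.

40.59 g P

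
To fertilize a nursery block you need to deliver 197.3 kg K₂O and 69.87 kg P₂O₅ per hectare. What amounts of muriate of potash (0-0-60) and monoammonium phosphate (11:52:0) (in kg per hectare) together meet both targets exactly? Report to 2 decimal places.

With a, b = kg per hectare of muriate of potash and monoammonium phosphate:
K₂O: 0.6·a + 0·b = 197.3
P₂O₅: 0·a + 0.52·b = 69.87
Solving simultaneously: a = 328.833, b = 134.365.

328.83 kg muriate of potash, 134.37 kg monoammonium phosphate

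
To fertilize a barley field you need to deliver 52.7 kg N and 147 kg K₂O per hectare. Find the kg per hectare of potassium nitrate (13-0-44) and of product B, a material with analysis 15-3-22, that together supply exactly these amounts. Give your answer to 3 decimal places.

With a, b = kg per hectare of potassium nitrate and product B:
N: 0.13·a + 0.15·b = 52.7
K₂O: 0.44·a + 0.22·b = 147
Eliminate b: (row1) − 0.15/0.22·(row2) → -0.17·a = -47.5273, so a = 279.5722.
Then b = (147 − 0.44·279.5722) / 0.22 = 109.0374.

279.572 kg potassium nitrate, 109.037 kg product B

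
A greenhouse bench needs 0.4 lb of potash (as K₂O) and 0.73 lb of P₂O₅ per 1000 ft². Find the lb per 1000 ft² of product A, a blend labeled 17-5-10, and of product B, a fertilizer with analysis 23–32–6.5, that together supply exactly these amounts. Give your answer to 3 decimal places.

Let a = lb of product A, b = lb of product B (per 1000 ft²).
K₂O: 0.1·a + 0.065·b = 0.4
P₂O₅: 0.05·a + 0.32·b = 0.73
Eliminate b: (row1) − 0.065/0.32·(row2) → 0.0898438·a = 0.251719, so a = 2.80174.
Then b = (0.73 − 0.05·2.80174) / 0.32 = 1.84348.

2.802 lb product A, 1.843 lb product B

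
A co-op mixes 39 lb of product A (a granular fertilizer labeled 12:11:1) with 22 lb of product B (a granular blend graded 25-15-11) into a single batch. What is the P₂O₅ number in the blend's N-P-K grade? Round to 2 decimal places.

12.44% P₂O₅

Total mass = 39 + 22 = 61 lb.
P₂O₅ mass = 11%×39 + 15%×22 = 7.59 lb.
% P₂O₅ = 7.59 / 61 = 12.4426%.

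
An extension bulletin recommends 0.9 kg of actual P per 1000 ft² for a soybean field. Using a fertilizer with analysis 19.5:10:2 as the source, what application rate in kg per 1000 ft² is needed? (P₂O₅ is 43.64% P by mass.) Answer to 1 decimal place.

As P₂O₅: 0.9 / 0.4364 = 2.06233 kg per 1000 ft².
Product per 1000 ft² = 2.06233 / 10% = 20.6233 kg.

20.6 kg of product per thousand sq ft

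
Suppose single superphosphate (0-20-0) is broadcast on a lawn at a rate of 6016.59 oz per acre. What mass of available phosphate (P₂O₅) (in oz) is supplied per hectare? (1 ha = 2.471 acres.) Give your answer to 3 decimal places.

P₂O₅ per acre = 6016.59 × 20% = 1203.32 oz.
Convert to per hectare: 1203.32 × 2.471 = 2973.3988 oz.

2973.399 oz P₂O₅ per hectare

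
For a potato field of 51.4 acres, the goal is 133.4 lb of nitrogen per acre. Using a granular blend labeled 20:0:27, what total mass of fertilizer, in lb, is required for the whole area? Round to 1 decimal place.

34283.8 lb

Product per acre = 133.4 / 20% = 667 lb.
Total product = 667 × 51.4 = 34283.8 lb.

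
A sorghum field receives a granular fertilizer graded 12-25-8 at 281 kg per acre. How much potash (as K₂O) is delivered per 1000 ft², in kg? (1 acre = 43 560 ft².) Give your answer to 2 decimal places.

0.52 kg K₂O per thousand sq ft

K₂O per acre = 281 × 8% = 22.48 kg.
Convert to per 1000 ft²: 22.48 × 0.0229568 = 0.51607 kg.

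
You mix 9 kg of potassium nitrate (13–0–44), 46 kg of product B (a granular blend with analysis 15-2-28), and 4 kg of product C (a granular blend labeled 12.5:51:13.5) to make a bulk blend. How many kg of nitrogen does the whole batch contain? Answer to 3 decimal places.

N mass = 13%×9 + 15%×46 + 12.5%×4 = 8.57 kg.

8.570 kg N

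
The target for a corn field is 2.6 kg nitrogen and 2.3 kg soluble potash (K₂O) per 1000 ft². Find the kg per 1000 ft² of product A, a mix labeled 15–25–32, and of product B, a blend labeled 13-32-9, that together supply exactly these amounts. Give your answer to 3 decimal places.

Let a = kg of product A, b = kg of product B (per 1000 ft²).
N: 0.15·a + 0.13·b = 2.6
K₂O: 0.32·a + 0.09·b = 2.3
Eliminate b: (row1) − 0.13/0.09·(row2) → -0.312222·a = -0.722222, so a = 2.31317.
Then b = (2.3 − 0.32·2.31317) / 0.09 = 17.33096.

2.313 kg product A, 17.331 kg product B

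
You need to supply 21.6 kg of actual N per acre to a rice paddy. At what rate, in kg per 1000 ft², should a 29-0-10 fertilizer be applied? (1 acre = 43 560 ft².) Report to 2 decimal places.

Product per acre = 21.6 / 29% = 74.4828 kg.
Convert to per 1000 ft²: 74.4828 × 0.0229568 = 1.70989 kg.

1.71 kg of product per thousand sq ft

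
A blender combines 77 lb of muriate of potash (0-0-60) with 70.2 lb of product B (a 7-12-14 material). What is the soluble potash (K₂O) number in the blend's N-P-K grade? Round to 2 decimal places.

38.06% K₂O

Total mass = 77 + 70.2 = 147.2 lb.
K₂O mass = 60%×77 + 14%×70.2 = 56.028 lb.
% K₂O = 56.028 / 147.2 = 38.0625%.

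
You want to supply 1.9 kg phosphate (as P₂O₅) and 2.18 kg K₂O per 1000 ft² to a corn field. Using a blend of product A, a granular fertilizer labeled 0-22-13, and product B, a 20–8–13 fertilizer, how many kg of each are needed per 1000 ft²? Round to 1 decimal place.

4.0 kg product A, 12.8 kg product B

Per-1000 ft² balance (a = product A, b = product B):
P₂O₅: 0.22·a + 0.08·b = 1.9
K₂O: 0.13·a + 0.13·b = 2.18
Solving simultaneously: a = 3.98901, b = 12.7802.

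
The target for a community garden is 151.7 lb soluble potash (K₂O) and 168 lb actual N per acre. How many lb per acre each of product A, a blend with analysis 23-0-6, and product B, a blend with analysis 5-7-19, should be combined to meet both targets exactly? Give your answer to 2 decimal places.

Per-acre balance (a = product A, b = product B):
K₂O: 0.06·a + 0.19·b = 151.7
N: 0.23·a + 0.05·b = 168
Eliminate a: (row1) − 0.06/0.23·(row2) → 0.176957·b = 107.874, so b = 609.607.
Back-substitute: a = (151.7 − 0.19·609.607) / 0.06 = 597.912.

597.91 lb product A, 609.61 lb product B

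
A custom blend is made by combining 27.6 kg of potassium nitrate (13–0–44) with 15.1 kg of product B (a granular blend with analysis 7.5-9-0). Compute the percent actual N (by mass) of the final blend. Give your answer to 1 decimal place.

11.1% N

Total mass = 27.6 + 15.1 = 42.7 kg.
N mass = 13%×27.6 + 7.5%×15.1 = 4.7205 kg.
% N = 4.7205 / 42.7 = 11.055%.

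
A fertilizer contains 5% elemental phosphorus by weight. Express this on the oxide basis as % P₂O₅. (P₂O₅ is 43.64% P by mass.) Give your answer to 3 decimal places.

%P₂O₅ = 5 / 0.4364 = 11.4574%.

11.457% P₂O₅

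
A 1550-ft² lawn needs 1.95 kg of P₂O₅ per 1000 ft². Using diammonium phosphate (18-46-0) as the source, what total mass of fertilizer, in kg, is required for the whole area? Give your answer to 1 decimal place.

6.6 kg

Product per 1000 ft² = 1.95 / 46% = 4.23913 kg.
Total product = 4.23913 × 1550 / 1000 = 6.57065 kg.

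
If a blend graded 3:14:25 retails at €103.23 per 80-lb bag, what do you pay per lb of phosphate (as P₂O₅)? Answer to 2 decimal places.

€9.22 per lb P₂O₅

P₂O₅ in bag = 80 × 14% = 11.2 lb.
Cost per lb P₂O₅ = €103.23 / 11.2 = €9.2170.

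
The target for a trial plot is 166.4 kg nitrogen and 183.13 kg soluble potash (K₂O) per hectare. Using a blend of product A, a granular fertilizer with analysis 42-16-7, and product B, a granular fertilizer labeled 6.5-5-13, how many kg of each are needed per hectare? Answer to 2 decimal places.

With a, b = kg per hectare of product A and product B:
N: 0.42·a + 0.065·b = 166.4
K₂O: 0.07·a + 0.13·b = 183.13
Eliminate a: (row1) − 0.42/0.07·(row2) → -0.715·b = -932.38, so b = 1304.028.
Back-substitute: a = (166.4 − 0.065·1304.028) / 0.42 = 194.377.

194.38 kg product A, 1304.03 kg product B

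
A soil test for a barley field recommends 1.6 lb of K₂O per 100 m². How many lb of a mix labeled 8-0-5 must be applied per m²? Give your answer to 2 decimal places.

0.32 lb of product per sq m

Product per 100 m² = 1.6 / 5% = 32 lb.
Convert to per m²: 32 × 0.01 = 0.32 lb.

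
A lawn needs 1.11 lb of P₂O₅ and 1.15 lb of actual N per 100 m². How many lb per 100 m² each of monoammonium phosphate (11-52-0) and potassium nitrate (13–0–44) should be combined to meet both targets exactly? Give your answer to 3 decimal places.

2.135 lb monoammonium phosphate, 7.040 lb potassium nitrate

With a, b = lb per 100 m² of monoammonium phosphate and potassium nitrate:
P₂O₅: 0.52·a + 0·b = 1.11
N: 0.11·a + 0.13·b = 1.15
From row1: a = (1.11 − 0·b) / 0.52.
Into row2: 0.11·(1.11 − 0·b)/0.52 + 0.13·b = 1.15 → b = 7.03994, a = 2.13462.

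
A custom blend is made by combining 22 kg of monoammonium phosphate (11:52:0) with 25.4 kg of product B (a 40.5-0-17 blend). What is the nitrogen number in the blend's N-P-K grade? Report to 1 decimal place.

Total mass = 22 + 25.4 = 47.4 kg.
N mass = 11%×22 + 40.5%×25.4 = 12.707 kg.
% N = 12.707 / 47.4 = 26.808%.

26.8% N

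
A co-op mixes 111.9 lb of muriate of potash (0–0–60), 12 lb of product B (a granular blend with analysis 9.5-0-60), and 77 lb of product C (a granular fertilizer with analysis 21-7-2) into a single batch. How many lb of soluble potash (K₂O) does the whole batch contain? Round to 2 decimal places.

75.88 lb K₂O

K₂O mass = 60%×111.9 + 60%×12 + 2%×77 = 75.88 lb.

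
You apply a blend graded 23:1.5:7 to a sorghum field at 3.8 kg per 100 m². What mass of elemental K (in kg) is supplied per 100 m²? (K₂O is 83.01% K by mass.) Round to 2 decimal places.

0.22 kg K per hundred sq m

K₂O per 100 m² = 3.8 × 7% = 0.266 kg.
Elemental K = 0.266 × 0.8301 = 0.220807 kg per 100 m².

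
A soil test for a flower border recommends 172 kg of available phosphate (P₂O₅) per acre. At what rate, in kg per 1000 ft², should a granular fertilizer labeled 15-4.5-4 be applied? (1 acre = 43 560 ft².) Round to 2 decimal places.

Product per acre = 172 / 4.5% = 3822.22 kg.
Convert to per 1000 ft²: 3822.22 × 0.0229568 = 87.7461 kg.

87.75 kg of product per thousand sq ft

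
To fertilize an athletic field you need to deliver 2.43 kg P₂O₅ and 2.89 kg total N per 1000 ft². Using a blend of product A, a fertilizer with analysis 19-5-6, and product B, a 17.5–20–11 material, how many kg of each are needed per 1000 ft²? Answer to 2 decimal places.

Per-1000 ft² balance (a = product A, b = product B):
P₂O₅: 0.05·a + 0.2·b = 2.43
N: 0.19·a + 0.175·b = 2.89
Eliminate a: (row1) − 0.05/0.19·(row2) → 0.153947·b = 1.66947, so b = 10.8444.
Back-substitute: a = (2.43 − 0.2·10.8444) / 0.05 = 5.22222.

5.22 kg product A, 10.84 kg product B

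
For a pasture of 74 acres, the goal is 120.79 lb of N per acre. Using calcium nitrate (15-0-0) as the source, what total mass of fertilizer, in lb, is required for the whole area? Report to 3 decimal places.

59589.733 lb

Product per acre = 120.79 / 15% = 805.267 lb.
Total product = 805.267 × 74 = 59589.7333 lb.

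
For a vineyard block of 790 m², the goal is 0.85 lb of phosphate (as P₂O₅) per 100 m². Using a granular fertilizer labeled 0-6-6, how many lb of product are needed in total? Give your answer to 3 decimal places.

111.917 lb

Product per 100 m² = 0.85 / 6% = 14.1667 lb.
Total product = 14.1667 × 790 / 100 = 111.9167 lb.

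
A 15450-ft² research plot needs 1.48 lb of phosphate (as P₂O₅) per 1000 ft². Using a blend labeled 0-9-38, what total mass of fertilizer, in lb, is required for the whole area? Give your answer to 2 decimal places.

254.07 lb

Product per 1000 ft² = 1.48 / 9% = 16.4444 lb.
Total product = 16.4444 × 15450 / 1000 = 254.067 lb.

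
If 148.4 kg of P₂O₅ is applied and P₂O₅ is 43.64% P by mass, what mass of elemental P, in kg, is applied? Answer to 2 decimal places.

64.76 kg P

P = 148.4 × 0.4364 = 64.7618 kg.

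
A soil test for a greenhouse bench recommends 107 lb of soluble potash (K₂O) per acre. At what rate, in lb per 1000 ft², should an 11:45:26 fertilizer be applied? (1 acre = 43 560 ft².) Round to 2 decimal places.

9.45 lb of product per thousand sq ft

Product per acre = 107 / 26% = 411.538 lb.
Convert to per 1000 ft²: 411.538 × 0.0229568 = 9.44762 lb.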